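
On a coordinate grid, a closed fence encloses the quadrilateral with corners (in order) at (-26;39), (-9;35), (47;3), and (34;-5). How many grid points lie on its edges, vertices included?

Along each edge there are gcd(|Δx|,|Δy|)+1 lattice points, so counting each shared vertex once the boundary has gcd(17,4) + gcd(56,32) + gcd(13,8) + gcd(60,44) = 1+8+1+4 = 14.

14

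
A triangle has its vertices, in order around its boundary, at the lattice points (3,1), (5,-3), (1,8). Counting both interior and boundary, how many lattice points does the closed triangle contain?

6

By the shoelace formula, twice the signed area is |(3·(-3) − 5·1) + (5·8 − 1·(-3)) + (1·1 − 3·8)| = 6, so the area is 3.
The number of boundary lattice points is Σ gcd(|Δx|,|Δy|) = gcd(2,4) + gcd(4,11) + gcd(2,7) = 2+1+1 = 4.
Pick's theorem gives I = A − B/2 + 1 = 3 − 4/2 + 1 = 2, so the closed region contains I + B = 2 + 4 = 6 lattice points.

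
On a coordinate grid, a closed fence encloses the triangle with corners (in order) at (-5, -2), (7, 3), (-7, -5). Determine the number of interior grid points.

Using the shoelace formula, 2A = |((-5)·3 − 7·(-2)) + (7·(-5) − (-7)·3) + ((-7)·(-2) − (-5)·(-5))| = 26, so the area is 13.
Summing gcd(|Δx|,|Δy|) over the edges gives the boundary count: gcd(12,5) + gcd(14,8) + gcd(2,3) = 1+2+1 = 4.
By Pick's theorem A = I + B/2 − 1, so I = 13 − 4/2 + 1 = 12.

12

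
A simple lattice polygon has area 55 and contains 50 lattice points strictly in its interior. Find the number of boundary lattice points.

Pick's theorem gives A = I + B/2 − 1, so B = 2(A − I + 1) = 2(55 − 50 + 1) = 12.

12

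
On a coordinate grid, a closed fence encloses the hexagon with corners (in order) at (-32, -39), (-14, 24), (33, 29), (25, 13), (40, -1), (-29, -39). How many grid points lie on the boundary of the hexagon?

23

The number of boundary lattice points is Σ gcd(|Δx|,|Δy|) = gcd(18,63) + gcd(47,5) + gcd(8,16) + gcd(15,14) + gcd(69,38) + gcd(3,0) = 9+1+8+1+1+3 = 23.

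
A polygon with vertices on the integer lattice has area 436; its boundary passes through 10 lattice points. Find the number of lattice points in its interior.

432

From Pick's theorem, I = A − B/2 + 1 = 436 − 10/2 + 1 = 432.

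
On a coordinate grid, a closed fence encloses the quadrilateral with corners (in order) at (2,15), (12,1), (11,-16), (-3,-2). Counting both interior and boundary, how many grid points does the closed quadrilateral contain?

256

Using the shoelace formula, 2A = |(2·1 − 12·15) + (12·(-16) − 11·1) + (11·(-2) − (-3)·(-16)) + ((-3)·15 − 2·(-2))| = 492, so the area is 246.
Along each edge there are gcd(|Δx|,|Δy|)+1 lattice points, so counting each shared vertex once the boundary has gcd(10,14) + gcd(1,17) + gcd(14,14) + gcd(5,17) = 2+1+14+1 = 18.
Pick's theorem gives I = A − B/2 + 1 = 246 − 18/2 + 1 = 238, so the closed region contains I + B = 238 + 18 = 256 lattice points.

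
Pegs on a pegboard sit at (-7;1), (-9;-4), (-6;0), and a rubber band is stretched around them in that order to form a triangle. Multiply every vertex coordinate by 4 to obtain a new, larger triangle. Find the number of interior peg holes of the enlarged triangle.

51

Using the shoelace formula, 2A = |((-7)·(-4) − (-9)·1) + ((-9)·0 − (-6)·(-4)) + ((-6)·1 − (-7)·0)| = 7, so the area is 3.5.
The number of boundary lattice points is Σ gcd(|Δx|,|Δy|) = gcd(2,5) + gcd(3,4) + gcd(1,1) = 1+1+1 = 3.
Scaling by 4 multiplies the area by 4² = 16 (so the new area is 56) and multiplies the boundary lattice-point count by 4, giving 12.
By Pick's theorem, the interior count of the dilated polygon is 56 − 12/2 + 1 = 51.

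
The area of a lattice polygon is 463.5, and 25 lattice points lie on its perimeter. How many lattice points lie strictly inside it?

Pick's theorem A = I + B/2 − 1 rearranges to I = A − B/2 + 1 = 463.5 − 25/2 + 1 = 452.

452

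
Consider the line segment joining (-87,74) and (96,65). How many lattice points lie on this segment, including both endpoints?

4

The number of lattice points on a segment between lattice points is gcd(|Δx|,|Δy|) + 1 = gcd(183,9) + 1 = 3 + 1 = 4.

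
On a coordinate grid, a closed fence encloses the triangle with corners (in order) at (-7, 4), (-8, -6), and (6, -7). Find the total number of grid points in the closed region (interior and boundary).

By the shoelace formula, twice the signed area is |[(-7)·(-6) − (-8)·4] + [(-8)·(-7) − 6·(-6)] + [6·4 − (-7)·(-7)]| = 141, so the area is 141/2.
Along each edge there are gcd(|Δx|,|Δy|)+1 lattice points, so counting each shared vertex once the boundary has gcd(1,10) + gcd(14,1) + gcd(13,11) = 1+1+1 = 3.
Pick's theorem gives I = A − B/2 + 1 = 141/2 − 3/2 + 1 = 70, so the closed region contains I + B = 70 + 3 = 73 lattice points.

73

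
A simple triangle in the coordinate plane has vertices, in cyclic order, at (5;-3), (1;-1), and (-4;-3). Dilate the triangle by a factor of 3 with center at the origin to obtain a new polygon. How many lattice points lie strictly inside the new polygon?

64

The shoelace formula gives twice the area as |[5·(-1) − 1·(-3)] + [1·(-3) − (-4)·(-1)] + [(-4)·(-3) − 5·(-3)]| = 18, so the area is 9.
Along each edge there are gcd(|Δx|,|Δy|)+1 lattice points, so counting each shared vertex once the boundary has gcd(4,2) + gcd(5,2) + gcd(9,0) = 2+1+9 = 12.
Scaling by 3 multiplies the area by 3² = 9 (so the new area is 81) and multiplies the boundary lattice-point count by 3, giving 36.
By Pick's theorem, the interior count of the dilated polygon is 81 − 36/2 + 1 = 64.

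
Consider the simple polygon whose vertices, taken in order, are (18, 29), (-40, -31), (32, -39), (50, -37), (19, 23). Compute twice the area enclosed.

5910

Using the shoelace formula, 2A = |(18·(-31) − (-40)·29) + ((-40)·(-39) − 32·(-31)) + (32·(-37) − 50·(-39)) + (50·23 − 19·(-37)) + (19·29 − 18·23)| = 5910, so the area is 2955.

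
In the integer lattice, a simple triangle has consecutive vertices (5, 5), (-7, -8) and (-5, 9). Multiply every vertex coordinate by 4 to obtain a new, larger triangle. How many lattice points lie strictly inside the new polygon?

1417

By the shoelace formula, twice the signed area is |(5·(-8) − (-7)·5) + ((-7)·9 − (-5)·(-8)) + ((-5)·5 − 5·9)| = 178, so the area is 89.
The number of boundary lattice points is Σ gcd(|Δx|,|Δy|) = gcd(12,13) + gcd(2,17) + gcd(10,4) = 1+1+2 = 4.
Scaling by 4 multiplies the area by 4² = 16 (so the new area is 1424) and multiplies the boundary lattice-point count by 4, giving 16.
By Pick's theorem, the interior count of the dilated polygon is 1424 − 16/2 + 1 = 1417.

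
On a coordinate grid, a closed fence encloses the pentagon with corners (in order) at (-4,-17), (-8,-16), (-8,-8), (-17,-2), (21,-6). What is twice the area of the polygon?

493

Using the shoelace formula, 2A = |((-4)·(-16) − (-8)·(-17)) + ((-8)·(-8) − (-8)·(-16)) + ((-8)·(-2) − (-17)·(-8)) + ((-17)·(-6) − 21·(-2)) + (21·(-17) − (-4)·(-6))| = 493, so the area is 246.5.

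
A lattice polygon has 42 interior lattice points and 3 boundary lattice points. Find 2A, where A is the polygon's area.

85

Pick's theorem states A = I + B/2 − 1, so A = 42 + 3/2 − 1 = 85/2.
Hence 2A = 85.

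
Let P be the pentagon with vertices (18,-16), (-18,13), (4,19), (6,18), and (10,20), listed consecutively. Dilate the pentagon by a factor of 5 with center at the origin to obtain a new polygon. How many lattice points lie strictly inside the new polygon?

13351

By the shoelace formula, twice the signed area is |[18·13 − (-18)·(-16)] + [(-18)·19 − 4·13] + [4·18 − 6·19] + [6·20 − 10·18] + [10·(-16) − 18·20]| = 1070, so the area is 535.
Summing gcd(|Δx|,|Δy|) over the edges gives the boundary count: gcd(36,29) + gcd(22,6) + gcd(2,1) + gcd(4,2) + gcd(8,36) = 1+2+1+2+4 = 10.
Scaling by 5 multiplies the area by 5² = 25 (so the new area is 13375) and multiplies the boundary lattice-point count by 5, giving 50.
By Pick's theorem, the interior count of the dilated polygon is 13375 − 50/2 + 1 = 13351.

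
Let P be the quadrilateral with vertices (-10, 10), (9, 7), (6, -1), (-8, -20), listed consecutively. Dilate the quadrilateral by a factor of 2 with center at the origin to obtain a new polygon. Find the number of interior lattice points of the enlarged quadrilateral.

1234

The shoelace formula gives twice the area as |((-10)·7 − 9·10) + (9·(-1) − 6·7) + (6·(-20) − (-8)·(-1)) + ((-8)·10 − (-10)·(-20))| = 619, so the area is 619/2.
The number of boundary lattice points is Σ gcd(|Δx|,|Δy|) = gcd(19,3) + gcd(3,8) + gcd(14,19) + gcd(2,30) = 1+1+1+2 = 5.
Scaling by 2 multiplies the area by 2² = 4 (so the new area is 1238) and multiplies the boundary lattice-point count by 2, giving 10.
By Pick's theorem, the interior count of the dilated polygon is 1238 − 10/2 + 1 = 1234.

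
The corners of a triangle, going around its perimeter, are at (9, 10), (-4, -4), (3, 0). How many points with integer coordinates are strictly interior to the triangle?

Using the shoelace formula, 2A = |(9·(-4) − (-4)·10) + ((-4)·0 − 3·(-4)) + (3·10 − 9·0)| = 46, so the area is 23.
Along each edge there are gcd(|Δx|,|Δy|)+1 lattice points, so counting each shared vertex once the boundary has gcd(13,14) + gcd(7,4) + gcd(6,10) = 1+1+2 = 4.
Pick's theorem gives I = A − B/2 + 1 = 23 − 4/2 + 1 = 22.

22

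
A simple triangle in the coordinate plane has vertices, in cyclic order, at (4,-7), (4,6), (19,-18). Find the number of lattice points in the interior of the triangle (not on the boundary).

90

By the shoelace formula, twice the signed area is |(4·6 − 4·(-7)) + (4·(-18) − 19·6) + (19·(-7) − 4·(-18))| = 195, so the area is 97.5.
The number of boundary lattice points is Σ gcd(|Δx|,|Δy|) = gcd(0,13) + gcd(15,24) + gcd(15,11) = 13+3+1 = 17.
By Pick's theorem A = I + B/2 − 1, so I = 97.5 − 17/2 + 1 = 90.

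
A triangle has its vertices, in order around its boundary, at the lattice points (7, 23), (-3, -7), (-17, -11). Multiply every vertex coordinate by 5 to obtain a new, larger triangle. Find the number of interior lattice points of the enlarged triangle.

The shoelace formula gives twice the area as |(7·(-7) − (-3)·23) + ((-3)·(-11) − (-17)·(-7)) + ((-17)·23 − 7·(-11))| = 380, so the area is 190.
Along each edge there are gcd(|Δx|,|Δy|)+1 lattice points, so counting each shared vertex once the boundary has gcd(10,30) + gcd(14,4) + gcd(24,34) = 10+2+2 = 14.
Scaling by 5 multiplies the area by 5² = 25 (so the new area is 4750) and multiplies the boundary lattice-point count by 5, giving 70.
By Pick's theorem, the interior count of the dilated polygon is 4750 − 70/2 + 1 = 4716.

4716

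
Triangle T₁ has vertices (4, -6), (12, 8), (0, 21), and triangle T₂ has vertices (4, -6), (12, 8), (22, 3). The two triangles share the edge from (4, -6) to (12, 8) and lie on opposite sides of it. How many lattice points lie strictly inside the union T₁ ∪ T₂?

219

The union is the simple quadrilateral with vertices (4, -6), (0, 21), (12, 8), (22, 3) in order.
Using the shoelace formula, 2A = |[4·21 − 0·(-6)] + [0·8 − 12·21] + [12·3 − 22·8] + [22·(-6) − 4·3]| = 452, so the area is 226.
Summing gcd(|Δx|,|Δy|) over the edges gives the boundary count: gcd(4,27) + gcd(12,13) + gcd(10,5) + gcd(18,9) = 1+1+5+9 = 16.
By Pick's theorem I = A − B/2 + 1 = 226 − 16/2 + 1 = 219.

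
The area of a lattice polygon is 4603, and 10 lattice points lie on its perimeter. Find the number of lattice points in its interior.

4599

Pick's theorem A = I + B/2 − 1 rearranges to I = A − B/2 + 1 = 4603 − 10/2 + 1 = 4599.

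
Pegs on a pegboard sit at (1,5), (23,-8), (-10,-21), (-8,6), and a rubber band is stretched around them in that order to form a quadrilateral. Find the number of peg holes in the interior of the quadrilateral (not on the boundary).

479

Using the shoelace formula, 2A = |[1·(-8) − 23·5] + [23·(-21) − (-10)·(-8)] + [(-10)·6 − (-8)·(-21)] + [(-8)·5 − 1·6]| = 960, so the area is 480.
Along each edge there are gcd(|Δx|,|Δy|)+1 lattice points, so counting each shared vertex once the boundary has gcd(22,13) + gcd(33,13) + gcd(2,27) + gcd(9,1) = 1+1+1+1 = 4.
By Pick's theorem A = I + B/2 − 1, so I = 480 − 4/2 + 1 = 479.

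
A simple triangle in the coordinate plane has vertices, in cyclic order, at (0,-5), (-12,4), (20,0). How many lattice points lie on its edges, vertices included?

Summing gcd(|Δx|,|Δy|) over the edges gives the boundary count: gcd(12,9) + gcd(32,4) + gcd(20,5) = 3+4+5 = 12.

12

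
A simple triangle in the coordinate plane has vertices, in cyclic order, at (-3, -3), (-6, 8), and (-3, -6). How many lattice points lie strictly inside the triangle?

Using the shoelace formula, 2A = |[(-3)·8 − (-6)·(-3)] + [(-6)·(-6) − (-3)·8] + [(-3)·(-3) − (-3)·(-6)]| = 9, so the area is 9/2.
Along each edge there are gcd(|Δx|,|Δy|)+1 lattice points, so counting each shared vertex once the boundary has gcd(3,11) + gcd(3,14) + gcd(0,3) = 1+1+3 = 5.
By Pick's theorem A = I + B/2 − 1, so I = 9/2 − 5/2 + 1 = 3.

3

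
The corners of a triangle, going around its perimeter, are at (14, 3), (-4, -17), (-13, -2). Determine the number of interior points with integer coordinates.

223

The shoelace formula gives twice the area as |[14·(-17) − (-4)·3] + [(-4)·(-2) − (-13)·(-17)] + [(-13)·3 − 14·(-2)]| = 450, so the area is 225.
The number of boundary lattice points is Σ gcd(|Δx|,|Δy|) = gcd(18,20) + gcd(9,15) + gcd(27,5) = 2+3+1 = 6.
By Pick's theorem A = I + B/2 − 1, so I = 225 − 6/2 + 1 = 223.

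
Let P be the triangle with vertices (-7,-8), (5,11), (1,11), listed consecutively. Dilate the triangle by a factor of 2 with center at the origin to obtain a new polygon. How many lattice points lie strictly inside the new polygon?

By the shoelace formula, twice the signed area is |((-7)·11 − 5·(-8)) + (5·11 − 1·11) + (1·(-8) − (-7)·11)| = 76, so the area is 38.
The number of boundary lattice points is Σ gcd(|Δx|,|Δy|) = gcd(12,19) + gcd(4,0) + gcd(8,19) = 1+4+1 = 6.
Scaling by 2 multiplies the area by 2² = 4 (so the new area is 152) and multiplies the boundary lattice-point count by 2, giving 12.
By Pick's theorem, the interior count of the dilated polygon is 152 − 12/2 + 1 = 147.

147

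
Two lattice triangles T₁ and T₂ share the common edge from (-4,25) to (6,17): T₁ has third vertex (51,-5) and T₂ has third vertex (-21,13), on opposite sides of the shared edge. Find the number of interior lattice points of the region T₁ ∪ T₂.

The union is the simple quadrilateral with vertices (-4,25), (51,-5), (6,17), (-21,13) in order.
By the shoelace formula, twice the signed area is |[(-4)·(-5) − 51·25] + [51·17 − 6·(-5)] + [6·13 − (-21)·17] + [(-21)·25 − (-4)·13]| = 396, so the area is 198.
Along each edge there are gcd(|Δx|,|Δy|)+1 lattice points, so counting each shared vertex once the boundary has gcd(55,30) + gcd(45,22) + gcd(27,4) + gcd(17,12) = 5+1+1+1 = 8.
By Pick's theorem I = A − B/2 + 1 = 198 − 8/2 + 1 = 195.

195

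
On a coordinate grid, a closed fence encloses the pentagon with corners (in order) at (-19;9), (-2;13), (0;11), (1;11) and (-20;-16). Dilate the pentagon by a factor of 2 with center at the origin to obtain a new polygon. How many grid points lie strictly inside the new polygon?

1077

The shoelace formula gives twice the area as |((-19)·13 − (-2)·9) + ((-2)·11 − 0·13) + (0·11 − 1·11) + (1·(-16) − (-20)·11) + ((-20)·9 − (-19)·(-16))| = 542, so the area is 271.
Summing gcd(|Δx|,|Δy|) over the edges gives the boundary count: gcd(17,4) + gcd(2,2) + gcd(1,0) + gcd(21,27) + gcd(1,25) = 1+2+1+3+1 = 8.
Scaling by 2 multiplies the area by 2² = 4 (so the new area is 1084) and multiplies the boundary lattice-point count by 2, giving 16.
By Pick's theorem, the interior count of the dilated polygon is 1084 − 16/2 + 1 = 1077.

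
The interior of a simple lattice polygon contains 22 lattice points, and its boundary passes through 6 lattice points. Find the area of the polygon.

Pick's theorem states A = I + B/2 − 1, so A = 22 + 6/2 − 1 = 24.

24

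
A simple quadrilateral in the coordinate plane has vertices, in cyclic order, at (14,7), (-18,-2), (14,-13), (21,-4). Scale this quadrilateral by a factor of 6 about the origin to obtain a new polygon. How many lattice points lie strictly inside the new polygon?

14029

By the shoelace formula, twice the signed area is |(14·(-2) − (-18)·7) + ((-18)·(-13) − 14·(-2)) + (14·(-4) − 21·(-13)) + (21·7 − 14·(-4))| = 780, so the area is 390.
Along each edge there are gcd(|Δx|,|Δy|)+1 lattice points, so counting each shared vertex once the boundary has gcd(32,9) + gcd(32,11) + gcd(7,9) + gcd(7,11) = 1+1+1+1 = 4.
Scaling by 6 multiplies the area by 6² = 36 (so the new area is 14040) and multiplies the boundary lattice-point count by 6, giving 24.
By Pick's theorem, the interior count of the dilated polygon is 14040 − 24/2 + 1 = 14029.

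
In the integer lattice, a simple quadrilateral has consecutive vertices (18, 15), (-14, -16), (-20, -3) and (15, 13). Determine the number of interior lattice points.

289

Using the shoelace formula, 2A = |(18·(-16) − (-14)·15) + ((-14)·(-3) − (-20)·(-16)) + ((-20)·13 − 15·(-3)) + (15·15 − 18·13)| = 580, so the area is 290.
The number of boundary lattice points is Σ gcd(|Δx|,|Δy|) = gcd(32,31) + gcd(6,13) + gcd(35,16) + gcd(3,2) = 1+1+1+1 = 4.
By Pick's theorem A = I + B/2 − 1, so I = 290 − 4/2 + 1 = 289.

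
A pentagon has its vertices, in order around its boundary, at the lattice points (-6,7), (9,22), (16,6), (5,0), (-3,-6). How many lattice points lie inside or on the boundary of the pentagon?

The shoelace formula gives twice the area as |[(-6)·22 − 9·7] + [9·6 − 16·22] + [16·0 − 5·6] + [5·(-6) − (-3)·0] + [(-3)·7 − (-6)·(-6)]| = 610, so the area is 305.
Along each edge there are gcd(|Δx|,|Δy|)+1 lattice points, so counting each shared vertex once the boundary has gcd(15,15) + gcd(7,16) + gcd(11,6) + gcd(8,6) + gcd(3,13) = 15+1+1+2+1 = 20.
Pick's theorem gives I = A − B/2 + 1 = 305 − 20/2 + 1 = 296, so the closed region contains I + B = 296 + 20 = 316 lattice points.

316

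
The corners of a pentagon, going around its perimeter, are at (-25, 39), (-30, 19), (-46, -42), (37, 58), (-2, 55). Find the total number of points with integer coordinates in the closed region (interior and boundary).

Using the shoelace formula, 2A = |((-25)·19 − (-30)·39) + ((-30)·(-42) − (-46)·19) + ((-46)·58 − 37·(-42)) + (37·55 − (-2)·58) + ((-2)·39 − (-25)·55)| = 5163, so the area is 5163/2.
Along each edge there are gcd(|Δx|,|Δy|)+1 lattice points, so counting each shared vertex once the boundary has gcd(5,20) + gcd(16,61) + gcd(83,100) + gcd(39,3) + gcd(23,16) = 5+1+1+3+1 = 11.
Pick's theorem gives I = A − B/2 + 1 = 5163/2 − 11/2 + 1 = 2577, so the closed region contains I + B = 2577 + 11 = 2588 lattice points.

2588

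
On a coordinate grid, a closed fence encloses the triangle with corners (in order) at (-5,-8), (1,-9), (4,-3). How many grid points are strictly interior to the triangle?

18

The shoelace formula gives twice the area as |((-5)·(-9) − 1·(-8)) + (1·(-3) − 4·(-9)) + (4·(-8) − (-5)·(-3))| = 39, so the area is 19.5.
Along each edge there are gcd(|Δx|,|Δy|)+1 lattice points, so counting each shared vertex once the boundary has gcd(6,1) + gcd(3,6) + gcd(9,5) = 1+3+1 = 5.
Pick's theorem gives I = A − B/2 + 1 = 19.5 − 5/2 + 1 = 18.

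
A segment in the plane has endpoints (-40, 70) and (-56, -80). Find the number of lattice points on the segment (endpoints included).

3

The number of lattice points on a segment between lattice points is gcd(|Δx|,|Δy|) + 1 = gcd(16,150) + 1 = 2 + 1 = 3.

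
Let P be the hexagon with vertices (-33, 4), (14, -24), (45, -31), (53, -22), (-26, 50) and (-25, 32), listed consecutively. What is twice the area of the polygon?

5487

The shoelace formula gives twice the area as |[(-33)·(-24) − 14·4] + [14·(-31) − 45·(-24)] + [45·(-22) − 53·(-31)] + [53·50 − (-26)·(-22)] + [(-26)·32 − (-25)·50] + [(-25)·4 − (-33)·32]| = 5487, so the area is 2743.5.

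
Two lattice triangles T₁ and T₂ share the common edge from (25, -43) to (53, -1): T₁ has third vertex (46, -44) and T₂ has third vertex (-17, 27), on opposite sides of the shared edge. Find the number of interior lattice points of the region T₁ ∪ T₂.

2303

The union is the simple quadrilateral with vertices (25, -43), (46, -44), (53, -1), (-17, 27) in order.
By the shoelace formula, twice the signed area is |(25·(-44) − 46·(-43)) + (46·(-1) − 53·(-44)) + (53·27 − (-17)·(-1)) + ((-17)·(-43) − 25·27)| = 4634, so the area is 2317.
The number of boundary lattice points is Σ gcd(|Δx|,|Δy|) = gcd(21,1) + gcd(7,43) + gcd(70,28) + gcd(42,70) = 1+1+14+14 = 30.
By Pick's theorem I = A − B/2 + 1 = 2317 − 30/2 + 1 = 2303.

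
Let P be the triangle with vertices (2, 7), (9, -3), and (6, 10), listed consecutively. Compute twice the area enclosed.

The shoelace formula gives twice the area as |[2·(-3) − 9·7] + [9·10 − 6·(-3)] + [6·7 − 2·10]| = 61, so the area is 30.5.

61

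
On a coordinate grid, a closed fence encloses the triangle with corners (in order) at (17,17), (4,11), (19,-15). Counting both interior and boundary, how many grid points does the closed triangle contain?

217

The shoelace formula gives twice the area as |[17·11 − 4·17] + [4·(-15) − 19·11] + [19·17 − 17·(-15)]| = 428, so the area is 214.
Summing gcd(|Δx|,|Δy|) over the edges gives the boundary count: gcd(13,6) + gcd(15,26) + gcd(2,32) = 1+1+2 = 4.
Pick's theorem gives I = A − B/2 + 1 = 214 − 4/2 + 1 = 213, so the closed region contains I + B = 213 + 4 = 217 lattice points.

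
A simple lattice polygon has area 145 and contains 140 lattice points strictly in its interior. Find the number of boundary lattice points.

12

Pick's theorem gives A = I + B/2 − 1, so B = 2(A − I + 1) = 2(145 − 140 + 1) = 12.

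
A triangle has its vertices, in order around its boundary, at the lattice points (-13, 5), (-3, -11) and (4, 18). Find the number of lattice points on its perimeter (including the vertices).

Summing gcd(|Δx|,|Δy|) over the edges gives the boundary count: gcd(10,16) + gcd(7,29) + gcd(17,13) = 2+1+1 = 4.

4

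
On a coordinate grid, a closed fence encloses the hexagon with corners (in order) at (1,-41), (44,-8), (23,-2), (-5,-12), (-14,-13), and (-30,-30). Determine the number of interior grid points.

The shoelace formula gives twice the area as |[1·(-8) − 44·(-41)] + [44·(-2) − 23·(-8)] + [23·(-12) − (-5)·(-2)] + [(-5)·(-13) − (-14)·(-12)] + [(-14)·(-30) − (-30)·(-13)] + [(-30)·(-41) − 1·(-30)]| = 2793, so the area is 2793/2.
Along each edge there are gcd(|Δx|,|Δy|)+1 lattice points, so counting each shared vertex once the boundary has gcd(43,33) + gcd(21,6) + gcd(28,10) + gcd(9,1) + gcd(16,17) + gcd(31,11) = 1+3+2+1+1+1 = 9.
Pick's theorem gives I = A − B/2 + 1 = 2793/2 − 9/2 + 1 = 1393.

1393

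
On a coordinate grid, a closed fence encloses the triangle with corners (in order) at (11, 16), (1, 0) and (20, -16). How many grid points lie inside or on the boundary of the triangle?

235

The shoelace formula gives twice the area as |(11·0 − 1·16) + (1·(-16) − 20·0) + (20·16 − 11·(-16))| = 464, so the area is 232.
Summing gcd(|Δx|,|Δy|) over the edges gives the boundary count: gcd(10,16) + gcd(19,16) + gcd(9,32) = 2+1+1 = 4.
Pick's theorem gives I = A − B/2 + 1 = 232 − 4/2 + 1 = 231, so the closed region contains I + B = 231 + 4 = 235 lattice points.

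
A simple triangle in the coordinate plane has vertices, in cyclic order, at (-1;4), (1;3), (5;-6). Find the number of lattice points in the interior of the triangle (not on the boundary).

6

Using the shoelace formula, 2A = |((-1)·3 − 1·4) + (1·(-6) − 5·3) + (5·4 − (-1)·(-6))| = 14, so the area is 7.
Along each edge there are gcd(|Δx|,|Δy|)+1 lattice points, so counting each shared vertex once the boundary has gcd(2,1) + gcd(4,9) + gcd(6,10) = 1+1+2 = 4.
By Pick's theorem A = I + B/2 − 1, so I = 7 − 4/2 + 1 = 6.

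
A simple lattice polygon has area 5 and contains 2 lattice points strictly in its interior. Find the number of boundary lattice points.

Pick's theorem gives A = I + B/2 − 1, so B = 2(A − I + 1) = 2(5 − 2 + 1) = 8.

8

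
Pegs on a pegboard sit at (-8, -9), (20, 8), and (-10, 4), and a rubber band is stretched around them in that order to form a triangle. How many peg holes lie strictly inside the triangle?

198

The shoelace formula gives twice the area as |((-8)·8 − 20·(-9)) + (20·4 − (-10)·8) + ((-10)·(-9) − (-8)·4)| = 398, so the area is 199.
Summing gcd(|Δx|,|Δy|) over the edges gives the boundary count: gcd(28,17) + gcd(30,4) + gcd(2,13) = 1+2+1 = 4.
Pick's theorem gives I = A − B/2 + 1 = 199 − 4/2 + 1 = 198.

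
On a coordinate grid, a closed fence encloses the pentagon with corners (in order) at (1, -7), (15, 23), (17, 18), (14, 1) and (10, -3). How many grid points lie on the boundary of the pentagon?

9

Along each edge there are gcd(|Δx|,|Δy|)+1 lattice points, so counting each shared vertex once the boundary has gcd(14,30) + gcd(2,5) + gcd(3,17) + gcd(4,4) + gcd(9,4) = 2+1+1+4+1 = 9.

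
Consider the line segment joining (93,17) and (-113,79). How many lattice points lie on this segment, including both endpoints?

3

The number of lattice points on a segment between lattice points is gcd(|Δx|,|Δy|) + 1 = gcd(206,62) + 1 = 2 + 1 = 3.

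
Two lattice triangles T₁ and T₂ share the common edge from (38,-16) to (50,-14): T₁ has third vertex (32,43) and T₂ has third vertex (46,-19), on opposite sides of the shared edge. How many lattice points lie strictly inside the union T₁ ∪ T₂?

384

The union is the simple quadrilateral with vertices (38,-16), (32,43), (50,-14), (46,-19) in order.
The shoelace formula gives twice the area as |[38·43 − 32·(-16)] + [32·(-14) − 50·43] + [50·(-19) − 46·(-14)] + [46·(-16) − 38·(-19)]| = 772, so the area is 386.
Summing gcd(|Δx|,|Δy|) over the edges gives the boundary count: gcd(6,59) + gcd(18,57) + gcd(4,5) + gcd(8,3) = 1+3+1+1 = 6.
By Pick's theorem I = A − B/2 + 1 = 386 − 6/2 + 1 = 384.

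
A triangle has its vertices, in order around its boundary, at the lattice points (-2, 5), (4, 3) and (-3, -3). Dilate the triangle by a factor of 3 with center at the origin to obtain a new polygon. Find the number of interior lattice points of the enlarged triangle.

By the shoelace formula, twice the signed area is |((-2)·3 − 4·5) + (4·(-3) − (-3)·3) + ((-3)·5 − (-2)·(-3))| = 50, so the area is 25.
The number of boundary lattice points is Σ gcd(|Δx|,|Δy|) = gcd(6,2) + gcd(7,6) + gcd(1,8) = 2+1+1 = 4.
Scaling by 3 multiplies the area by 3² = 9 (so the new area is 225) and multiplies the boundary lattice-point count by 3, giving 12.
By Pick's theorem, the interior count of the dilated polygon is 225 − 12/2 + 1 = 220.

220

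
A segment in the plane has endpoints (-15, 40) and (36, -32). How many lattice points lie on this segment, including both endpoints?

4

The number of lattice points on a segment between lattice points is gcd(|Δx|,|Δy|) + 1 = gcd(51,72) + 1 = 3 + 1 = 4.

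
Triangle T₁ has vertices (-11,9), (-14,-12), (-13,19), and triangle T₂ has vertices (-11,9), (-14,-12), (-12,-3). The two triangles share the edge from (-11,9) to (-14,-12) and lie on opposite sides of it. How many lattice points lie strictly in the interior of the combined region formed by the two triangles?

The union is the simple quadrilateral with vertices (-11,9), (-13,19), (-14,-12), (-12,-3) in order.
Using the shoelace formula, 2A = |((-11)·19 − (-13)·9) + ((-13)·(-12) − (-14)·19) + ((-14)·(-3) − (-12)·(-12)) + ((-12)·9 − (-11)·(-3))| = 87, so the area is 43.5.
Summing gcd(|Δx|,|Δy|) over the edges gives the boundary count: gcd(2,10) + gcd(1,31) + gcd(2,9) + gcd(1,12) = 2+1+1+1 = 5.
By Pick's theorem I = A − B/2 + 1 = 43.5 − 5/2 + 1 = 42.

42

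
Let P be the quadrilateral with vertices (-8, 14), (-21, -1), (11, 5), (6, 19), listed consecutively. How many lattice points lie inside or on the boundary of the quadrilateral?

The shoelace formula gives twice the area as |((-8)·(-1) − (-21)·14) + ((-21)·5 − 11·(-1)) + (11·19 − 6·5) + (6·14 − (-8)·19)| = 623, so the area is 311.5.
Along each edge there are gcd(|Δx|,|Δy|)+1 lattice points, so counting each shared vertex once the boundary has gcd(13,15) + gcd(32,6) + gcd(5,14) + gcd(14,5) = 1+2+1+1 = 5.
Pick's theorem gives I = A − B/2 + 1 = 311.5 − 5/2 + 1 = 310, so the closed region contains I + B = 310 + 5 = 315 lattice points.

315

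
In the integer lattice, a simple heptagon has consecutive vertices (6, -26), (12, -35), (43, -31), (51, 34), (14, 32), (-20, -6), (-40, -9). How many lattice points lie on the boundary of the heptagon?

The number of boundary lattice points is Σ gcd(|Δx|,|Δy|) = gcd(6,9) + gcd(31,4) + gcd(8,65) + gcd(37,2) + gcd(34,38) + gcd(20,3) + gcd(46,17) = 3+1+1+1+2+1+1 = 10.

10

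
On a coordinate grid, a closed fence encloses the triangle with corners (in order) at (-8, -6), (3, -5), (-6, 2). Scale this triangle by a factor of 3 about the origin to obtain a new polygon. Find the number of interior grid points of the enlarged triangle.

382

The shoelace formula gives twice the area as |[(-8)·(-5) − 3·(-6)] + [3·2 − (-6)·(-5)] + [(-6)·(-6) − (-8)·2]| = 86, so the area is 43.
Along each edge there are gcd(|Δx|,|Δy|)+1 lattice points, so counting each shared vertex once the boundary has gcd(11,1) + gcd(9,7) + gcd(2,8) = 1+1+2 = 4.
Scaling by 3 multiplies the area by 3² = 9 (so the new area is 387) and multiplies the boundary lattice-point count by 3, giving 12.
By Pick's theorem, the interior count of the dilated polygon is 387 − 12/2 + 1 = 382.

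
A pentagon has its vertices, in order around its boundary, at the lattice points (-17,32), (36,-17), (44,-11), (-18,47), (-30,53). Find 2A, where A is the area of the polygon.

Using the shoelace formula, 2A = |((-17)·(-17) − 36·32) + (36·(-11) − 44·(-17)) + (44·47 − (-18)·(-11)) + ((-18)·53 − (-30)·47) + ((-30)·32 − (-17)·53)| = 1756, so the area is 878.

1756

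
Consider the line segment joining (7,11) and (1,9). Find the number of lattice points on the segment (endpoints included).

The number of lattice points on a segment between lattice points is gcd(|Δx|,|Δy|) + 1 = gcd(6,2) + 1 = 2 + 1 = 3.

3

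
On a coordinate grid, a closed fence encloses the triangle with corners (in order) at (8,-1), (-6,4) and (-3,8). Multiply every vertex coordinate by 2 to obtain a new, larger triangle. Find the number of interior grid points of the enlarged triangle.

The shoelace formula gives twice the area as |[8·4 − (-6)·(-1)] + [(-6)·8 − (-3)·4] + [(-3)·(-1) − 8·8]| = 71, so the area is 35.5.
The number of boundary lattice points is Σ gcd(|Δx|,|Δy|) = gcd(14,5) + gcd(3,4) + gcd(11,9) = 1+1+1 = 3.
Scaling by 2 multiplies the area by 2² = 4 (so the new area is 142) and multiplies the boundary lattice-point count by 2, giving 6.
By Pick's theorem, the interior count of the dilated polygon is 142 − 6/2 + 1 = 140.

140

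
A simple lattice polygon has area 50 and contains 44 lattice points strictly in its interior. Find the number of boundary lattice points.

Pick's theorem gives A = I + B/2 − 1, so B = 2(A − I + 1) = 2(50 − 44 + 1) = 14.

14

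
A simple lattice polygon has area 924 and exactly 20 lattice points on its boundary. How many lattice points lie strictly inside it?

Pick's theorem A = I + B/2 − 1 rearranges to I = A − B/2 + 1 = 924 − 20/2 + 1 = 915.

915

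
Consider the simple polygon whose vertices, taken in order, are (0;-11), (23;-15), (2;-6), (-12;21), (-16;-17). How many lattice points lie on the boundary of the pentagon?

Summing gcd(|Δx|,|Δy|) over the edges gives the boundary count: gcd(23,4) + gcd(21,9) + gcd(14,27) + gcd(4,38) + gcd(16,6) = 1+3+1+2+2 = 9.

9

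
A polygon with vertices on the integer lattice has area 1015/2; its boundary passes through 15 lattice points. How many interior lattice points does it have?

501

From Pick's theorem, I = A − B/2 + 1 = 1015/2 − 15/2 + 1 = 501.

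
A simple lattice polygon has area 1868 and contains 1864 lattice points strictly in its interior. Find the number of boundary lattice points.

10

Pick's theorem gives A = I + B/2 − 1, so B = 2(A − I + 1) = 2(1868 − 1864 + 1) = 10.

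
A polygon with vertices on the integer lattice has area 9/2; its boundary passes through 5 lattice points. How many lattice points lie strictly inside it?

Pick's theorem A = I + B/2 − 1 rearranges to I = A − B/2 + 1 = 9/2 − 5/2 + 1 = 3.

3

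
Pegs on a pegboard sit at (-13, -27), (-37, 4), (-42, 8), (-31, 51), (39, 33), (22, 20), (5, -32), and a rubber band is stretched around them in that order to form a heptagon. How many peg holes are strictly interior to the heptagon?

By the shoelace formula, twice the signed area is |((-13)·4 − (-37)·(-27)) + ((-37)·8 − (-42)·4) + ((-42)·51 − (-31)·8) + ((-31)·33 − 39·51) + (39·20 − 22·33) + (22·(-32) − 5·20) + (5·(-27) − (-13)·(-32))| = 7386, so the area is 3693.
Summing gcd(|Δx|,|Δy|) over the edges gives the boundary count: gcd(24,31) + gcd(5,4) + gcd(11,43) + gcd(70,18) + gcd(17,13) + gcd(17,52) + gcd(18,5) = 1+1+1+2+1+1+1 = 8.
By Pick's theorem A = I + B/2 − 1, so I = 3693 − 8/2 + 1 = 3690.

3690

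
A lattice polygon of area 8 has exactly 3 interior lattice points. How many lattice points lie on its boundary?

Pick's theorem gives A = I + B/2 − 1, so B = 2(A − I + 1) = 2(8 − 3 + 1) = 12.

12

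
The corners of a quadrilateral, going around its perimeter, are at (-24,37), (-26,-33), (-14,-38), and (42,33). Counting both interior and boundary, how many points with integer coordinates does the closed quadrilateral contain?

2884

Using the shoelace formula, 2A = |((-24)·(-33) − (-26)·37) + ((-26)·(-38) − (-14)·(-33)) + ((-14)·33 − 42·(-38)) + (42·37 − (-24)·33)| = 5760, so the area is 2880.
Along each edge there are gcd(|Δx|,|Δy|)+1 lattice points, so counting each shared vertex once the boundary has gcd(2,70) + gcd(12,5) + gcd(56,71) + gcd(66,4) = 2+1+1+2 = 6.
Pick's theorem gives I = A − B/2 + 1 = 2880 − 6/2 + 1 = 2878, so the closed region contains I + B = 2878 + 6 = 2884 lattice points.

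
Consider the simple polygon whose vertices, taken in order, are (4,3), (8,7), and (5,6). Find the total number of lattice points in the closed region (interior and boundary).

The shoelace formula gives twice the area as |(4·7 − 8·3) + (8·6 − 5·7) + (5·3 − 4·6)| = 8, so the area is 4.
Summing gcd(|Δx|,|Δy|) over the edges gives the boundary count: gcd(4,4) + gcd(3,1) + gcd(1,3) = 4+1+1 = 6.
Pick's theorem gives I = A − B/2 + 1 = 4 − 6/2 + 1 = 2, so the closed region contains I + B = 2 + 6 = 8 lattice points.

8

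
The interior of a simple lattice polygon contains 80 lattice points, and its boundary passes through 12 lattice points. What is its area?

85

Pick's theorem states A = I + B/2 − 1, so A = 80 + 12/2 − 1 = 85.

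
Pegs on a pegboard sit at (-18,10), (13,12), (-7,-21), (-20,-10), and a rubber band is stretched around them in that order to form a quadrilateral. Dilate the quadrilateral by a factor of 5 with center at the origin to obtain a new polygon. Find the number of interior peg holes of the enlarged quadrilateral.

15801

Using the shoelace formula, 2A = |((-18)·12 − 13·10) + (13·(-21) − (-7)·12) + ((-7)·(-10) − (-20)·(-21)) + ((-20)·10 − (-18)·(-10))| = 1265, so the area is 1265/2.
Along each edge there are gcd(|Δx|,|Δy|)+1 lattice points, so counting each shared vertex once the boundary has gcd(31,2) + gcd(20,33) + gcd(13,11) + gcd(2,20) = 1+1+1+2 = 5.
Scaling by 5 multiplies the area by 5² = 25 (so the new area is 15812.5) and multiplies the boundary lattice-point count by 5, giving 25.
By Pick's theorem, the interior count of the dilated polygon is 15812.5 − 25/2 + 1 = 15801.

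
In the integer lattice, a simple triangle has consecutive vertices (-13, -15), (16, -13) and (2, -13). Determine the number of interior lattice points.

7

Using the shoelace formula, 2A = |((-13)·(-13) − 16·(-15)) + (16·(-13) − 2·(-13)) + (2·(-15) − (-13)·(-13))| = 28, so the area is 14.
The number of boundary lattice points is Σ gcd(|Δx|,|Δy|) = gcd(29,2) + gcd(14,0) + gcd(15,2) = 1+14+1 = 16.
By Pick's theorem A = I + B/2 − 1, so I = 14 − 16/2 + 1 = 7.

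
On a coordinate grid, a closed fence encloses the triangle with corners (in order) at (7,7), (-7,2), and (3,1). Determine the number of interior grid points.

31

By the shoelace formula, twice the signed area is |[7·2 − (-7)·7] + [(-7)·1 − 3·2] + [3·7 − 7·1]| = 64, so the area is 32.
Summing gcd(|Δx|,|Δy|) over the edges gives the boundary count: gcd(14,5) + gcd(10,1) + gcd(4,6) = 1+1+2 = 4.
Pick's theorem gives I = A − B/2 + 1 = 32 − 4/2 + 1 = 31.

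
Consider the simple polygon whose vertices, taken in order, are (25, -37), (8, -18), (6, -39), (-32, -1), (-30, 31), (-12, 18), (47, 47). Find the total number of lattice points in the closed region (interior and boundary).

By the shoelace formula, twice the signed area is |[25·(-18) − 8·(-37)] + [8·(-39) − 6·(-18)] + [6·(-1) − (-32)·(-39)] + [(-32)·31 − (-30)·(-1)] + [(-30)·18 − (-12)·31] + [(-12)·47 − 47·18] + [47·(-37) − 25·47]| = 7126, so the area is 3563.
The number of boundary lattice points is Σ gcd(|Δx|,|Δy|) = gcd(17,19) + gcd(2,21) + gcd(38,38) + gcd(2,32) + gcd(18,13) + gcd(59,29) + gcd(22,84) = 1+1+38+2+1+1+2 = 46.
Pick's theorem gives I = A − B/2 + 1 = 3563 − 46/2 + 1 = 3541, so the closed region contains I + B = 3541 + 46 = 3587 lattice points.

3587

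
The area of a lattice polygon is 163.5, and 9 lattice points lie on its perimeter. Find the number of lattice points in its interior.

Pick's theorem A = I + B/2 − 1 rearranges to I = A − B/2 + 1 = 163.5 − 9/2 + 1 = 160.

160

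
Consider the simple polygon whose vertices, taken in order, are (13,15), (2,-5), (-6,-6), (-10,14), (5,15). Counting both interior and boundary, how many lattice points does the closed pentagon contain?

319

Using the shoelace formula, 2A = |(13·(-5) − 2·15) + (2·(-6) − (-6)·(-5)) + ((-6)·14 − (-10)·(-6)) + ((-10)·15 − 5·14) + (5·15 − 13·15)| = 621, so the area is 310.5.
The number of boundary lattice points is Σ gcd(|Δx|,|Δy|) = gcd(11,20) + gcd(8,1) + gcd(4,20) + gcd(15,1) + gcd(8,0) = 1+1+4+1+8 = 15.
Pick's theorem gives I = A − B/2 + 1 = 310.5 − 15/2 + 1 = 304, so the closed region contains I + B = 304 + 15 = 319 lattice points.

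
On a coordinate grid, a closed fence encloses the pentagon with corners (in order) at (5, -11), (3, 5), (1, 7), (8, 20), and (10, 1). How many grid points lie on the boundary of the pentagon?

The number of boundary lattice points is Σ gcd(|Δx|,|Δy|) = gcd(2,16) + gcd(2,2) + gcd(7,13) + gcd(2,19) + gcd(5,12) = 2+2+1+1+1 = 7.

7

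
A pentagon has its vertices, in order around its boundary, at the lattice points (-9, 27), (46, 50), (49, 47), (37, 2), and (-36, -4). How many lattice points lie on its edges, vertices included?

The number of boundary lattice points is Σ gcd(|Δx|,|Δy|) = gcd(55,23) + gcd(3,3) + gcd(12,45) + gcd(73,6) + gcd(27,31) = 1+3+3+1+1 = 9.

9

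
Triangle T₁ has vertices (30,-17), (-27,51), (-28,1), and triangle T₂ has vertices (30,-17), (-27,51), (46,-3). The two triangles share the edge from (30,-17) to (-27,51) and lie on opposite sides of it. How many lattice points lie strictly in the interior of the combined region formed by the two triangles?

The union is the simple quadrilateral with vertices (30,-17), (-28,1), (-27,51), (46,-3) in order.
The shoelace formula gives twice the area as |[30·1 − (-28)·(-17)] + [(-28)·51 − (-27)·1] + [(-27)·(-3) − 46·51] + [46·(-17) − 30·(-3)]| = 4804, so the area is 2402.
The number of boundary lattice points is Σ gcd(|Δx|,|Δy|) = gcd(58,18) + gcd(1,50) + gcd(73,54) + gcd(16,14) = 2+1+1+2 = 6.
By Pick's theorem I = A − B/2 + 1 = 2402 − 6/2 + 1 = 2400.

2400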